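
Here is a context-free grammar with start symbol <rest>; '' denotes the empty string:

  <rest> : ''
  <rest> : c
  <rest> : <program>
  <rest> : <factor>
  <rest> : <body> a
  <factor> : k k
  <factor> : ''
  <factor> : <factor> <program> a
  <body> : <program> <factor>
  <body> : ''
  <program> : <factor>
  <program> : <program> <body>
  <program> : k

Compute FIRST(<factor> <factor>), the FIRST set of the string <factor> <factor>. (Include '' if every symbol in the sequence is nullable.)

Add FIRST(<factor>)\{''} = { a, k }; <factor> is nullable, continue.
Add FIRST(<factor>)\{''} = { a, k }; <factor> is nullable, continue.
Every symbol is nullable, so include ''.

{ a, k, '' }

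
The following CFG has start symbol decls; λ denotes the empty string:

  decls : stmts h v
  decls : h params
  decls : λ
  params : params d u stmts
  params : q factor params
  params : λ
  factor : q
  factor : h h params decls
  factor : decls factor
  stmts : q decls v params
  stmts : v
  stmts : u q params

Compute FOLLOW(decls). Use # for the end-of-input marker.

{ #, d, h, q, u, v }

decls is the start symbol, so # ∈ FOLLOW(decls).
In factor : h h params decls: decls is at the end, add FOLLOW(factor) = { #, d, h, q, u, v }.
In factor : decls factor: add FIRST(factor) = { h, q, u, v }.
In stmts : q decls v params: add FIRST(v params) = { v }.
Union: FOLLOW(decls) = { #, d, h, q, u, v }.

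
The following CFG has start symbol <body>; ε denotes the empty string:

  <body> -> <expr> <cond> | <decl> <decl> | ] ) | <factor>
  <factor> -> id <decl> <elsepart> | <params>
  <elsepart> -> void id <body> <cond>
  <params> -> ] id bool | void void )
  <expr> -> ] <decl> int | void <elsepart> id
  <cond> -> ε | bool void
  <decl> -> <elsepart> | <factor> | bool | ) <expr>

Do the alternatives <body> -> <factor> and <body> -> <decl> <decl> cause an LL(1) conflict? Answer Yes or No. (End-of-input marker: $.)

FIRST(<factor>) = { ], id, void } and FIRST(<decl> <decl>) = { ), ], bool, id, void }.
Both contain ], so the two alternatives are not disjoint — LL(1) conflict.

Yes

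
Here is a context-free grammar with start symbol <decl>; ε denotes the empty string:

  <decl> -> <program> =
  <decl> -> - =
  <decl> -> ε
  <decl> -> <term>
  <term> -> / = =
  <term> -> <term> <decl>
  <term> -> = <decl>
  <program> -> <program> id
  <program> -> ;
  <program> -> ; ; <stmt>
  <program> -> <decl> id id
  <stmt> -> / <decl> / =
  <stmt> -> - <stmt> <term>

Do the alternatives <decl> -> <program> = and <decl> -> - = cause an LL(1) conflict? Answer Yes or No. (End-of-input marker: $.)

Yes

FIRST(<program> =) = { -, /, ;, =, id } and FIRST(- =) = { - }.
Both contain -, so the two alternatives are not disjoint — LL(1) conflict.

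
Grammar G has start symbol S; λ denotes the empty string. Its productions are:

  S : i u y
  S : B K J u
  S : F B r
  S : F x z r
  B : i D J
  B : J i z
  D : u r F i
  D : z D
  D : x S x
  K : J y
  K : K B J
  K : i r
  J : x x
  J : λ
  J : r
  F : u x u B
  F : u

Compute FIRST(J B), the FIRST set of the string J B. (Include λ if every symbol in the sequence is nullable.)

Add FIRST(J)\{λ} = { r, x }; J is nullable, continue.
Add FIRST(B) = { i, r, x }; B is not nullable, stop.

{ i, r, x }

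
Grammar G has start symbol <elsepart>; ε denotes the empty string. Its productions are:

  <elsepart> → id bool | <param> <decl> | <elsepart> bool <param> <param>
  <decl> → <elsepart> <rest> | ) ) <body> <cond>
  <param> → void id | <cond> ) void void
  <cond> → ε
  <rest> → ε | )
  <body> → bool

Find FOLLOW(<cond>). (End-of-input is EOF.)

In <decl> → ) ) <body> <cond>: <cond> is at the end, add FOLLOW(<decl>) = { EOF, ), bool }.
In <param> → <cond> ) void void: add FIRST() void void) = { ) }.
Union: FOLLOW(<cond>) = { EOF, ), bool }.

{ EOF, ), bool }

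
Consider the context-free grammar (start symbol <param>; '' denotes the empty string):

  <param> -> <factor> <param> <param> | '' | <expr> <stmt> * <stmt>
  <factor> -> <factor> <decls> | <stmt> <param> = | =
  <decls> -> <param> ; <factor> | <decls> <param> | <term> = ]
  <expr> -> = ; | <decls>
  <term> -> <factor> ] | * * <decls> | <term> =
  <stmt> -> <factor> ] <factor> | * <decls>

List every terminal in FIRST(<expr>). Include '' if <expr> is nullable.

{ *, ;, = }

<expr> -> = ; contributes {=}.
From <expr> -> <decls>: add FIRST(<decls>) = { *, ;, = }.
Union: FIRST(<expr>) = { *, ;, = }.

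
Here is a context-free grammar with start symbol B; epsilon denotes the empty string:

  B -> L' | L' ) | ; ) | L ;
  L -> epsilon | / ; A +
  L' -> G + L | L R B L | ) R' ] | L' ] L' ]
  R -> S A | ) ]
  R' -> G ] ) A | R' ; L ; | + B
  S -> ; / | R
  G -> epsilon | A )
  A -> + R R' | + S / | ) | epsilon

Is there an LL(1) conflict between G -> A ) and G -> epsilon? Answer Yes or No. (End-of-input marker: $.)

FIRST(A )) = { ), + } and FIRST(epsilon) = { epsilon }.
The second alternative is nullable and FOLLOW(G) = { +, ] } shares + with FIRST of the first — conflict.

Yes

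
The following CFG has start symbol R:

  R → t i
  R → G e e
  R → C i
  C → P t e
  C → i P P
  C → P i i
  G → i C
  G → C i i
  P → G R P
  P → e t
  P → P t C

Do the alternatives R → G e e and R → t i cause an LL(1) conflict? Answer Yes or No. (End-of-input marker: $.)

No

FIRST(G e e) = { e, i } and FIRST(t i) = { t }.
The FIRST sets are disjoint and neither alternative is nullable — no conflict.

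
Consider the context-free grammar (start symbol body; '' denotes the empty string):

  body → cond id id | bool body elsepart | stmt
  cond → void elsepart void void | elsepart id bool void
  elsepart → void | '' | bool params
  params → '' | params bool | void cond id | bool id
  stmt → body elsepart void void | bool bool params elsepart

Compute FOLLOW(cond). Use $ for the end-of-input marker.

In body → cond id id: add FIRST(id id) = { id }.
In params → void cond id: add FIRST(id) = { id }.
Union: FOLLOW(cond) = { id }.

{ id }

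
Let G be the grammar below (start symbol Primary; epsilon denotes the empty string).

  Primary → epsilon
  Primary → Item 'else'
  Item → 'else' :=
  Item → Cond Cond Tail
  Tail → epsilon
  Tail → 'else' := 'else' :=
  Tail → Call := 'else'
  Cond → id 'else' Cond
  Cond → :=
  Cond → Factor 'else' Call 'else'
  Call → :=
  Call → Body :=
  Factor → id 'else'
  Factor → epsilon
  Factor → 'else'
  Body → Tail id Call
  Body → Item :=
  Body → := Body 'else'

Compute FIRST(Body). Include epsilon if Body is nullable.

{ 'else', :=, id }

From Body → Tail id Call: Tail nullable, take FIRST(Tail) ∪ {id} = { 'else', :=, id }.
From Body → Item :=: add FIRST(Item) = { 'else', :=, id }.
Body → := Body 'else' contributes {:=}.
Union: FIRST(Body) = { 'else', :=, id }.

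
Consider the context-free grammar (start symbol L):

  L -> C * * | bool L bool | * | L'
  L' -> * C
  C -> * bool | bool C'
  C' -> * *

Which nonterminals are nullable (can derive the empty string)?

No nonterminal has an empty production or an RHS whose symbols are all nullable.

{ } (none)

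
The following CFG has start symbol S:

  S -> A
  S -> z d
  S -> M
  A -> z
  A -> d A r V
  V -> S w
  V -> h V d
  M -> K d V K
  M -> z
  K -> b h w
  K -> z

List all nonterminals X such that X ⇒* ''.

{ } (none)

No nonterminal has an empty production or an RHS whose symbols are all nullable.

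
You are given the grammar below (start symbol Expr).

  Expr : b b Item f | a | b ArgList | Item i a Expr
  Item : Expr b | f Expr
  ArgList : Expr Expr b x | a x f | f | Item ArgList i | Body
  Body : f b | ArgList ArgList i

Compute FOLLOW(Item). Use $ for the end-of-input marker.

{ a, b, f, i }

In Expr : b b Item f: add FIRST(f) = { f }.
In Expr : Item i a Expr: add FIRST(i a Expr) = { i }.
In ArgList : Item ArgList i: add FIRST(ArgList i) = { a, b, f }.
Union: FOLLOW(Item) = { a, b, f, i }.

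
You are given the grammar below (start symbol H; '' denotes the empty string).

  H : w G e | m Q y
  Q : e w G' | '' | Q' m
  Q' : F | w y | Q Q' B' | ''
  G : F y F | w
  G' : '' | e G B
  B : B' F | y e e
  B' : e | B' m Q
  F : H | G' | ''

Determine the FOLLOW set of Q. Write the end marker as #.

In H : m Q y: add FIRST(y) = { y }.
In Q' : Q Q' B': add FIRST(Q' B') = { e, m, w }.
In B' : B' m Q: Q is at the end, add FOLLOW(B') = { e, m, w, y }.
Union: FOLLOW(Q) = { e, m, w, y }.

{ e, m, w, y }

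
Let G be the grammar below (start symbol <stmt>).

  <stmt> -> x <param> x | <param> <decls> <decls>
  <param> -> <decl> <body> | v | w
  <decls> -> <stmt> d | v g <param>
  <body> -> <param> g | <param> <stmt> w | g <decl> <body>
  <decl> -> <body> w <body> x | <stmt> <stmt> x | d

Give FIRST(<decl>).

From <decl> -> <body> w <body> x: add FIRST(<body>) = { d, g, v, w, x }.
From <decl> -> <stmt> <stmt> x: add FIRST(<stmt>) = { d, g, v, w, x }.
<decl> -> d contributes {d}.
Union: FIRST(<decl>) = { d, g, v, w, x }.

{ d, g, v, w, x }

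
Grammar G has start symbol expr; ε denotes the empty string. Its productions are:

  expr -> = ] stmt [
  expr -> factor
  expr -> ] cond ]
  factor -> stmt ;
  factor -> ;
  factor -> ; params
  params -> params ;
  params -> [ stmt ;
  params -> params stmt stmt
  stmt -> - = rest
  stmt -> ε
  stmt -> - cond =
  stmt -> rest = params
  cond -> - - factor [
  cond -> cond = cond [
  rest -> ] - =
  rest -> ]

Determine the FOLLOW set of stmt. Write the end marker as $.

{ $, -, ;, [, ] }

In expr -> = ] stmt [: add FIRST([) = { [ }.
In factor -> stmt ;: add FIRST(;) = { ; }.
In params -> [ stmt ;: add FIRST(;) = { ; }.
In params -> params stmt stmt: add FIRST(stmt)\{ε} = { -, ] }.
  Since stmt is nullable, also add FOLLOW(params) = { $, -, ;, [, ] }.
In params -> params stmt stmt: stmt is at the end, add FOLLOW(params) = { $, -, ;, [, ] }.
Union: FOLLOW(stmt) = { $, -, ;, [, ] }.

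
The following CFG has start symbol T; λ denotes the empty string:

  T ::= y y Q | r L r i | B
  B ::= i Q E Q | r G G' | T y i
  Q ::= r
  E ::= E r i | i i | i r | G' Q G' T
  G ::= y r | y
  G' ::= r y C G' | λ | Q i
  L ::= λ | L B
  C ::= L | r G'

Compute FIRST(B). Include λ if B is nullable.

{ i, r, y }

B ::= i Q E Q contributes {i}.
B ::= r G G' contributes {r}.
From B ::= T y i: add FIRST(T) = { i, r, y }.
Union: FIRST(B) = { i, r, y }.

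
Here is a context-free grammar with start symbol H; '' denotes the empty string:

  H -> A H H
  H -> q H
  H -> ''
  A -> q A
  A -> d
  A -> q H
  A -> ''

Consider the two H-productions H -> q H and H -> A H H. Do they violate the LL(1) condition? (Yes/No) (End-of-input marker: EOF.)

FIRST(q H) = { q } and FIRST(A H H) = { d, q, '' }.
Both contain q, so the two alternatives are not disjoint — LL(1) conflict.

Yes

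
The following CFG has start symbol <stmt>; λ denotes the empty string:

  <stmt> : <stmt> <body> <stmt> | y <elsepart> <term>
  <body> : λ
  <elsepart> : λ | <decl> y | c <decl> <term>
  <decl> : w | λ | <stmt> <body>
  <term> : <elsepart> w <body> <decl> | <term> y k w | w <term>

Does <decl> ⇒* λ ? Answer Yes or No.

<decl> has an λ-production, so <decl> ⇒ λ.

Yes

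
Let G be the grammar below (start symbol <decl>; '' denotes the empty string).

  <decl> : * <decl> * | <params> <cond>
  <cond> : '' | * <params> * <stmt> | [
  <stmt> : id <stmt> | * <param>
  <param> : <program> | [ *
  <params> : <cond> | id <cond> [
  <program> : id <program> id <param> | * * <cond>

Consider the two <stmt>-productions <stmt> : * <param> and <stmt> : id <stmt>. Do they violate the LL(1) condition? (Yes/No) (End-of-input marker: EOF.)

FIRST(* <param>) = { * } and FIRST(id <stmt>) = { id }.
The FIRST sets are disjoint and neither alternative is nullable — no conflict.

No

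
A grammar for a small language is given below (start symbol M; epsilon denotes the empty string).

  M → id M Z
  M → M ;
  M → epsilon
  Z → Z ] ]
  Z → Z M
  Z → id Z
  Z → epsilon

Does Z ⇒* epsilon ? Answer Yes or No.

Z has an epsilon-production, so Z ⇒ epsilon.

Yes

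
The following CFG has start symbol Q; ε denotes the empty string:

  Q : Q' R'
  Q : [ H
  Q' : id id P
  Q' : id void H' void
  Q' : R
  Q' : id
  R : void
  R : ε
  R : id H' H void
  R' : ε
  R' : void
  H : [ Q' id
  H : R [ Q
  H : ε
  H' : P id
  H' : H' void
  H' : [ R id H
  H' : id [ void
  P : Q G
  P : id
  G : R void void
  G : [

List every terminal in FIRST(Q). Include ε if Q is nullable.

From Q : Q' R': Q', R' nullable, take FIRST(Q') ∪ FIRST(R') = { id, void }; also ε since the whole RHS is nullable.
Q : [ H contributes {[}.
Union: FIRST(Q) = { [, id, void, ε }.

{ [, id, void, ε }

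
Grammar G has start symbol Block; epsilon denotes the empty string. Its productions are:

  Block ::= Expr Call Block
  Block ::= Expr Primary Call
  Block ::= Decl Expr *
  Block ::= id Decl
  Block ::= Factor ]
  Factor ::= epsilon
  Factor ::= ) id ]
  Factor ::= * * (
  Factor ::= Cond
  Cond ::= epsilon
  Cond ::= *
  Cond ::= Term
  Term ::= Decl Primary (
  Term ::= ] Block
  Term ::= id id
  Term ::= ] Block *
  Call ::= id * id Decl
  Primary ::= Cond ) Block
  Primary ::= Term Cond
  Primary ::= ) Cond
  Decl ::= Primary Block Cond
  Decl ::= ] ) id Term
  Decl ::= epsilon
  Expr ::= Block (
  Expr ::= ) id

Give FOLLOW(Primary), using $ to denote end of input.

In Block ::= Expr Primary Call: add FIRST(Call) = { id }.
In Term ::= Decl Primary (: add FIRST(() = { ( }.
In Decl ::= Primary Block Cond: add FIRST(Block Cond) = { ), *, ], id }.
Union: FOLLOW(Primary) = { (, ), *, ], id }.

{ (, ), *, ], id }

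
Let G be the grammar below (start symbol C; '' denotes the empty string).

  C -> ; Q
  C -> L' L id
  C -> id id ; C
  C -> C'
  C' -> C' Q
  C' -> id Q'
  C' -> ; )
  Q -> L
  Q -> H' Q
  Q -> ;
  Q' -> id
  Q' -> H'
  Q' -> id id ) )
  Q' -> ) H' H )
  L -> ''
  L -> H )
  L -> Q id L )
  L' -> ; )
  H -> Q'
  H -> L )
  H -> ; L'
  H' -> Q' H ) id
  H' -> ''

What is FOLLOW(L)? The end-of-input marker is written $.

In C -> L' L id: add FIRST(id) = { id }.
In Q -> L: L is at the end, add FOLLOW(Q) = { $, ), ;, id }.
In L -> Q id L ): add FIRST()) = { ) }.
In H -> L ): add FIRST()) = { ) }.
Union: FOLLOW(L) = { $, ), ;, id }.

{ $, ), ;, id }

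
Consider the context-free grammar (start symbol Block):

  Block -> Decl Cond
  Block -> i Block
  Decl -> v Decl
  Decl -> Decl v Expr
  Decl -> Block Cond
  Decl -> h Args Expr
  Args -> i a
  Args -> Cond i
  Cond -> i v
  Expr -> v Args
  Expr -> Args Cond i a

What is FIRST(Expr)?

{ i, v }

Expr -> v Args contributes {v}.
From Expr -> Args Cond i a: add FIRST(Args) = { i }.
Union: FIRST(Expr) = { i, v }.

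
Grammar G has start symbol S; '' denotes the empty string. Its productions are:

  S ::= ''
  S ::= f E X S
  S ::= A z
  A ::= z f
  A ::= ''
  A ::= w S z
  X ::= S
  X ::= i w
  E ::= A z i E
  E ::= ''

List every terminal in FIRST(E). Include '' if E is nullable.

{ w, z, '' }

From E ::= A z i E: A nullable, take FIRST(A) ∪ {z} = { w, z }.
E ::= '' contributes ''.
Union: FIRST(E) = { w, z, '' }.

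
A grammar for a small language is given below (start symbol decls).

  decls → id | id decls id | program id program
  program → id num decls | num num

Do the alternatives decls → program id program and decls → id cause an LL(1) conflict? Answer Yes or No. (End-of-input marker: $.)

FIRST(program id program) = { id, num } and FIRST(id) = { id }.
Both contain id, so the two alternatives are not disjoint — LL(1) conflict.

Yes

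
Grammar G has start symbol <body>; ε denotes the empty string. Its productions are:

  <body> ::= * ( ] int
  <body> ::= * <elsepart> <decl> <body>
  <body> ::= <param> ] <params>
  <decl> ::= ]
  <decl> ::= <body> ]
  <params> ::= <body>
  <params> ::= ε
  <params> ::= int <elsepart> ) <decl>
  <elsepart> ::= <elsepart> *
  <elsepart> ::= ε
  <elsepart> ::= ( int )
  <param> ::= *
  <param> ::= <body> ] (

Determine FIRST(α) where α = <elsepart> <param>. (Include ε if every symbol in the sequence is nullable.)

Add FIRST(<elsepart>)\{ε} = { (, * }; <elsepart> is nullable, continue.
Add FIRST(<param>) = { * }; <param> is not nullable, stop.

{ (, * }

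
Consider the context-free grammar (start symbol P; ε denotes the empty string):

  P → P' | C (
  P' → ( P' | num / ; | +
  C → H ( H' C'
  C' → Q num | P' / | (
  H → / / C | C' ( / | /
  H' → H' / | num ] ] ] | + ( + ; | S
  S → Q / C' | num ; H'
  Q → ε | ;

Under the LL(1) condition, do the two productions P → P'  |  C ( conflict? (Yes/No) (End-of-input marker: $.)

FIRST(P') = { (, +, num } and FIRST(C () = { (, +, /, ;, num }.
Both contain (, so the two alternatives are not disjoint — LL(1) conflict.

Yes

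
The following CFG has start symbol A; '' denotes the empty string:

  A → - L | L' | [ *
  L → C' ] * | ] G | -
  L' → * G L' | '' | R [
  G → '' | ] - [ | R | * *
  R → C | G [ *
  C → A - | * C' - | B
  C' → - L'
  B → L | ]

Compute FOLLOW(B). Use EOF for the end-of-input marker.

{ EOF, *, -, [, ] }

In C → B: B is at the end, add FOLLOW(C) = { EOF, *, -, [, ] }.
Union: FOLLOW(B) = { EOF, *, -, [, ] }.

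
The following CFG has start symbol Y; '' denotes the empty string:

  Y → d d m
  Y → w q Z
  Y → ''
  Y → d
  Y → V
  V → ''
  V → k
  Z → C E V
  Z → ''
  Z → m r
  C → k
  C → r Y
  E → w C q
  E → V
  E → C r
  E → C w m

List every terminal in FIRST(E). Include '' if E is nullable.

{ k, r, w, '' }

E → w C q contributes {w}.
From E → V: add FIRST(V) = { k, '' } (including '' since V is nullable).
From E → C r: add FIRST(C) = { k, r }.
From E → C w m: add FIRST(C) = { k, r }.
Union: FIRST(E) = { k, r, w, '' }.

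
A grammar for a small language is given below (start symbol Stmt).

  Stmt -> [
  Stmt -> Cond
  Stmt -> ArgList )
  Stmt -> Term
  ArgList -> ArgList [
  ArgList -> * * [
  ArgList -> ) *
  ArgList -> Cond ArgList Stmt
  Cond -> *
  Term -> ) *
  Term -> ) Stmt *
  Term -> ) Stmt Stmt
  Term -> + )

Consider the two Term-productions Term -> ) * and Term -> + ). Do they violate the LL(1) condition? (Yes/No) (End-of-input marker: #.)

FIRST() *) = { ) } and FIRST(+ )) = { + }.
The FIRST sets are disjoint and neither alternative is nullable — no conflict.

No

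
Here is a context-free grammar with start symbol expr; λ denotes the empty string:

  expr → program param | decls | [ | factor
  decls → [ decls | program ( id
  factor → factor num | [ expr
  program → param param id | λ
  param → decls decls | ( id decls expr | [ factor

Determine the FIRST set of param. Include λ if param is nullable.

From param → decls decls: add FIRST(decls) = { (, [ }.
param → ( id decls expr contributes {(}.
param → [ factor contributes {[}.
Union: FIRST(param) = { (, [ }.

{ (, [ }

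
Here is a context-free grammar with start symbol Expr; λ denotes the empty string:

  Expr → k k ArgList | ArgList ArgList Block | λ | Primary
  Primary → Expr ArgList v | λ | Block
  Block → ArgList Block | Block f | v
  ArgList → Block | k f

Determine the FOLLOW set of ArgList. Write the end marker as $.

In Expr → k k ArgList: ArgList is at the end, add FOLLOW(Expr) = { $, k, v }.
In Expr → ArgList ArgList Block: add FIRST(ArgList Block) = { k, v }.
In Expr → ArgList ArgList Block: add FIRST(Block) = { k, v }.
In Primary → Expr ArgList v: add FIRST(v) = { v }.
In Block → ArgList Block: add FIRST(Block) = { k, v }.
Union: FOLLOW(ArgList) = { $, k, v }.

{ $, k, v }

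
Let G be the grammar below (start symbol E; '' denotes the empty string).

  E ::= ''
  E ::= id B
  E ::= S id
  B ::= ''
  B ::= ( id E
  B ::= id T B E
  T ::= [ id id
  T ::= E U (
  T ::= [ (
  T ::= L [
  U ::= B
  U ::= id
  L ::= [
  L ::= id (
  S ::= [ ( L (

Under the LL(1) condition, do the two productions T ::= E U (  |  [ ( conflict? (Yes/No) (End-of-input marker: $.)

FIRST(E U () = { (, [, id } and FIRST([ () = { [ }.
Both contain [, so the two alternatives are not disjoint — LL(1) conflict.

Yes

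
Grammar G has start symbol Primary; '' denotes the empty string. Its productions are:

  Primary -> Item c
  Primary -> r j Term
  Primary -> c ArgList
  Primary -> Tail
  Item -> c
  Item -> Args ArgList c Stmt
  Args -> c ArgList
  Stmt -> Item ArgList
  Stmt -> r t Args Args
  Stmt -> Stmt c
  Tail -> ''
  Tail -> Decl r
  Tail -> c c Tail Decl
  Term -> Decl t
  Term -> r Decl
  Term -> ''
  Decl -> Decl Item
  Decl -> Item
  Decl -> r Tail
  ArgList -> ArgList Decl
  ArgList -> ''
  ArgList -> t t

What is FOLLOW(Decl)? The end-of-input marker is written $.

{ $, c, r, t }

In Tail -> Decl r: add FIRST(r) = { r }.
In Tail -> c c Tail Decl: Decl is at the end, add FOLLOW(Tail) = { $, c, r, t }.
In Term -> Decl t: add FIRST(t) = { t }.
In Term -> r Decl: Decl is at the end, add FOLLOW(Term) = { $ }.
In Decl -> Decl Item: add FIRST(Item) = { c }.
In ArgList -> ArgList Decl: Decl is at the end, add FOLLOW(ArgList) = { $, c, r, t }.
Union: FOLLOW(Decl) = { $, c, r, t }.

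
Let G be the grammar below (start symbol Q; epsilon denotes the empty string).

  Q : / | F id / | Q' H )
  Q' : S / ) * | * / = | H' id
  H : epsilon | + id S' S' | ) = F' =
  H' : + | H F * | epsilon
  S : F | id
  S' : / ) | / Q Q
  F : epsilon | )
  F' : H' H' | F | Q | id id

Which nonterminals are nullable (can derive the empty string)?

{ F, F', H, H', S }

Directly nullable (have an epsilon-production): H, H', F.
S : F with every symbol nullable, so S is nullable.
F' : H' H' with every symbol nullable, so F' is nullable.
No other nonterminal has a production whose RHS symbols are all nullable.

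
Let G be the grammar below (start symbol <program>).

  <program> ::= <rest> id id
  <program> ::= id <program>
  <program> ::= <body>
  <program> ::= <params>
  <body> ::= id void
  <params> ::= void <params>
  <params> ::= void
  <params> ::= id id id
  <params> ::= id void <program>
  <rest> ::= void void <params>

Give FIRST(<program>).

From <program> ::= <rest> id id: add FIRST(<rest>) = { void }.
<program> ::= id <program> contributes {id}.
From <program> ::= <body>: add FIRST(<body>) = { id }.
From <program> ::= <params>: add FIRST(<params>) = { id, void }.
Union: FIRST(<program>) = { id, void }.

{ id, void }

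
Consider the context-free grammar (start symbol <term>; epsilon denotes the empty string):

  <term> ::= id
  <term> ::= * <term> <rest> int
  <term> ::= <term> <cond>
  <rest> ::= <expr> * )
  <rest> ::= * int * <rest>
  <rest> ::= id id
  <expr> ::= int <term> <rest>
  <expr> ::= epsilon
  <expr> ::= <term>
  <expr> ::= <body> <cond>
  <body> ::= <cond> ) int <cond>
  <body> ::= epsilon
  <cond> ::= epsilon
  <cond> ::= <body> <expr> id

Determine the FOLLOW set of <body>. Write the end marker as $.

{ ), *, id, int }

In <expr> ::= <body> <cond>: add FIRST(<cond>)\{epsilon} = { ), *, id, int }.
  Since <cond> is nullable, also add FOLLOW(<expr>) = { *, id }.
In <cond> ::= <body> <expr> id: add FIRST(<expr> id) = { ), *, id, int }.
Union: FOLLOW(<body>) = { ), *, id, int }.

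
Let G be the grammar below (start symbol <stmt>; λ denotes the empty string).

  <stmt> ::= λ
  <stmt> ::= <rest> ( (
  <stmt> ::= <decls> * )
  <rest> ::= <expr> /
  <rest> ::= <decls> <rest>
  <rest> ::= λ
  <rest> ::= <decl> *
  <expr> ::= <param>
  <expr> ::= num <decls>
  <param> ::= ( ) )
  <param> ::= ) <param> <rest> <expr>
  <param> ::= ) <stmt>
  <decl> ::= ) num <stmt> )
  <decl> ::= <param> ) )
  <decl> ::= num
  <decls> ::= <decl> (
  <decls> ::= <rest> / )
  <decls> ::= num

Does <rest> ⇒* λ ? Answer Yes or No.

Yes

<rest> has an λ-production, so <rest> ⇒ λ.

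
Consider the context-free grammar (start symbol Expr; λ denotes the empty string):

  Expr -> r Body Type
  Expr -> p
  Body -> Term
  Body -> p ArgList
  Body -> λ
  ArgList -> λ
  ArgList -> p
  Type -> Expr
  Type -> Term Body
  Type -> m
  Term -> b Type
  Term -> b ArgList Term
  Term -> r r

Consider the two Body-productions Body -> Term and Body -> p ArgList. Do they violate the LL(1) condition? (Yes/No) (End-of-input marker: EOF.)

No

FIRST(Term) = { b, r } and FIRST(p ArgList) = { p }.
The FIRST sets are disjoint and neither alternative is nullable — no conflict.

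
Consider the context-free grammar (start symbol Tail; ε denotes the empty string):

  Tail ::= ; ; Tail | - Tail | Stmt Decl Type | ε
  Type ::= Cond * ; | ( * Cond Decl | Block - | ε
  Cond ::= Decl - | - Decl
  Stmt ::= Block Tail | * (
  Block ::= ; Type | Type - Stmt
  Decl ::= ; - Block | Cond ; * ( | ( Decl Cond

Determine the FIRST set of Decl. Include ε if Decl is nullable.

Decl ::= ; - Block contributes {;}.
From Decl ::= Cond ; * (: add FIRST(Cond) = { (, -, ; }.
Decl ::= ( Decl Cond contributes {(}.
Union: FIRST(Decl) = { (, -, ; }.

{ (, -, ; }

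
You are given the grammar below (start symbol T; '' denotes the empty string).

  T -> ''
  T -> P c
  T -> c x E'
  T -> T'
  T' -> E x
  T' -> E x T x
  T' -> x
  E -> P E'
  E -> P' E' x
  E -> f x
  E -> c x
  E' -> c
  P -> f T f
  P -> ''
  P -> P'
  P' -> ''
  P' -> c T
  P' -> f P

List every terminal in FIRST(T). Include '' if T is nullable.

{ c, f, x, '' }

T -> '' contributes ''.
From T -> P c: P nullable, take FIRST(P) ∪ {c} = { c, f }.
T -> c x E' contributes {c}.
From T -> T': add FIRST(T') = { c, f, x }.
Union: FIRST(T) = { c, f, x, '' }.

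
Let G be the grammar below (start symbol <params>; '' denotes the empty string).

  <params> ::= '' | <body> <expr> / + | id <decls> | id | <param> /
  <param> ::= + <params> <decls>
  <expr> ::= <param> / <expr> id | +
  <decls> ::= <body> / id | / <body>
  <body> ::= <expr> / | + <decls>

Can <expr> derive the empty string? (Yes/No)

Nullable nonterminals: <params>.
No production of <expr> has an RHS whose symbols are all nullable, so <expr> is not nullable.

No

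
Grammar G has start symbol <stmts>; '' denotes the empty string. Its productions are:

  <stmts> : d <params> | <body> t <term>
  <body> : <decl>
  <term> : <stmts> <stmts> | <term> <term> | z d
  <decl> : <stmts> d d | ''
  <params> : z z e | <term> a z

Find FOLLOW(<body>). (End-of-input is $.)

In <stmts> : <body> t <term>: add FIRST(t <term>) = { t }.
Union: FOLLOW(<body>) = { t }.

{ t }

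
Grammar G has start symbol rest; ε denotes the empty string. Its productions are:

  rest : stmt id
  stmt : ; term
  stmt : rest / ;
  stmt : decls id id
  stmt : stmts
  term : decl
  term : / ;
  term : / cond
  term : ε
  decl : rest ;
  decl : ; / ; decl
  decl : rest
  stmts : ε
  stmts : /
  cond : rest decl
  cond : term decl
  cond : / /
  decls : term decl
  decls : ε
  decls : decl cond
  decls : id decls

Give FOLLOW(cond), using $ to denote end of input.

{ /, ;, id }

In term : / cond: cond is at the end, add FOLLOW(term) = { /, ;, id }.
In decls : decl cond: cond is at the end, add FOLLOW(decls) = { id }.
Union: FOLLOW(cond) = { /, ;, id }.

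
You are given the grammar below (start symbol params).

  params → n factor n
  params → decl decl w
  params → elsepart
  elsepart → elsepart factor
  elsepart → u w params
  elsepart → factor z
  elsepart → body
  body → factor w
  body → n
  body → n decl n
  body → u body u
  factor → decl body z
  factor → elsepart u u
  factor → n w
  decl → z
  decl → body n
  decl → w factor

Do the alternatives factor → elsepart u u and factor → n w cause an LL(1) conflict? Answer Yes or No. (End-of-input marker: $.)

FIRST(elsepart u u) = { n, u, w, z } and FIRST(n w) = { n }.
Both contain n, so the two alternatives are not disjoint — LL(1) conflict.

Yes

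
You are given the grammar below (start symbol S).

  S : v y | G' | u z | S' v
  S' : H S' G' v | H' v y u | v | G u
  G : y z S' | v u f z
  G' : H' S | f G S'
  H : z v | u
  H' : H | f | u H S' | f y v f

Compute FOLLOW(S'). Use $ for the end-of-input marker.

In S : S' v: add FIRST(v) = { v }.
In S' : H S' G' v: add FIRST(G' v) = { f, u, z }.
In G : y z S': S' is at the end, add FOLLOW(G) = { f, u, v, y, z }.
In G' : f G S': S' is at the end, add FOLLOW(G') = { $, v }.
In H' : u H S': S' is at the end, add FOLLOW(H') = { f, u, v, y, z }.
Union: FOLLOW(S') = { $, f, u, v, y, z }.

{ $, f, u, v, y, z }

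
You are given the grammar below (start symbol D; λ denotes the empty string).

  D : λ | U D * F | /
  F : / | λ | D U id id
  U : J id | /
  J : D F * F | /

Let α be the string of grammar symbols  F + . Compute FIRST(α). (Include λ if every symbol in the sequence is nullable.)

Add FIRST(F)\{λ} = { *, / }; F is nullable, continue.
+ is a terminal; add {+} and stop.

{ *, +, / }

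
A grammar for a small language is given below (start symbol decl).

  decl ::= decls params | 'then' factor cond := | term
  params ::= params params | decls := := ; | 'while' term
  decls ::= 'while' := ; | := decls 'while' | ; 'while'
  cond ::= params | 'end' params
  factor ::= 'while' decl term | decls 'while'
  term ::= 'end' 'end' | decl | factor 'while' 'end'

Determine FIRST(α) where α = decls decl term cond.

Add FIRST(decls) = { 'while', :=, ; }; decls is not nullable, stop.

{ 'while', :=, ; }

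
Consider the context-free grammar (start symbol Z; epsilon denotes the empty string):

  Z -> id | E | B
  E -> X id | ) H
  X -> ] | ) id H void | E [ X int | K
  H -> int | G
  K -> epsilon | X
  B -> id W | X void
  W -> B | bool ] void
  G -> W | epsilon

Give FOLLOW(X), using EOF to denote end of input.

In E -> X id: add FIRST(id) = { id }.
In X -> E [ X int: add FIRST(int) = { int }.
In K -> X: X is at the end, add FOLLOW(K) = { id, int, void }.
In B -> X void: add FIRST(void) = { void }.
Union: FOLLOW(X) = { id, int, void }.

{ id, int, void }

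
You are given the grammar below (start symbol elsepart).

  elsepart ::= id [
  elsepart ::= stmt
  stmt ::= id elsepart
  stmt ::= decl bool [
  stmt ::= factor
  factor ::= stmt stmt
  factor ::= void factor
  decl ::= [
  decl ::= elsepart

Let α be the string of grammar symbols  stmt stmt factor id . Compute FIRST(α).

{ [, id, void }

Add FIRST(stmt) = { [, id, void }; stmt is not nullable, stop.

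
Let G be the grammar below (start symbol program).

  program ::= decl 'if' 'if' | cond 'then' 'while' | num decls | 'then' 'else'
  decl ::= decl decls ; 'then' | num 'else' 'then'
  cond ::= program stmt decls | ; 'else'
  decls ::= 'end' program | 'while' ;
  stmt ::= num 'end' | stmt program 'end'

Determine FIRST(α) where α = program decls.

Add FIRST(program) = { 'then', ;, num }; program is not nullable, stop.

{ 'then', ;, num }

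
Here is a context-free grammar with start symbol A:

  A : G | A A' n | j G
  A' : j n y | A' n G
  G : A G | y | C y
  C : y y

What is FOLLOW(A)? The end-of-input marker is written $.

A is the start symbol, so $ ∈ FOLLOW(A).
In A : A A' n: add FIRST(A' n) = { j }.
In G : A G: add FIRST(G) = { j, y }.
Union: FOLLOW(A) = { $, j, y }.

{ $, j, y }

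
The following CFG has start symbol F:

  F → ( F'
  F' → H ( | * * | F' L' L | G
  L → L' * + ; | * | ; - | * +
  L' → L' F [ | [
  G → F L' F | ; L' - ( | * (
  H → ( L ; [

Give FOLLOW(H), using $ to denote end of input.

In F' → H (: add FIRST(() = { ( }.
Union: FOLLOW(H) = { ( }.

{ ( }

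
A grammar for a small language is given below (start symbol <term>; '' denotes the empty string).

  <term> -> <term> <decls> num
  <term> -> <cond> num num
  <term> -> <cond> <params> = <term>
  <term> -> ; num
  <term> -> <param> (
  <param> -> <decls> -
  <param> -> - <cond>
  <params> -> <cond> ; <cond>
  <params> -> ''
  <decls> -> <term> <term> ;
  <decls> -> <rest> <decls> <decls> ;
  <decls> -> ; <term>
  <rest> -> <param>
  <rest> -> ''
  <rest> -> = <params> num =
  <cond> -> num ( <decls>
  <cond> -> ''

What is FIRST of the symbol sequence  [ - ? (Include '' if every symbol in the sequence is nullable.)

[ is a terminal; add {[} and stop.

{ [ }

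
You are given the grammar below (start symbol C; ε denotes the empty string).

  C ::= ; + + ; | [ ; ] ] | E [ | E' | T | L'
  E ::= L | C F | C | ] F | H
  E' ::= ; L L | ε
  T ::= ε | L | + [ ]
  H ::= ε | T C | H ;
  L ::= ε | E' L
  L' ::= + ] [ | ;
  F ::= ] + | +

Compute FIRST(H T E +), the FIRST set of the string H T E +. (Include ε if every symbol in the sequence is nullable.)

Add FIRST(H)\{ε} = { +, ;, [, ] }; H is nullable, continue.
Add FIRST(T)\{ε} = { +, ; }; T is nullable, continue.
Add FIRST(E)\{ε} = { +, ;, [, ] }; E is nullable, continue.
+ is a terminal; add {+} and stop.

{ +, ;, [, ] }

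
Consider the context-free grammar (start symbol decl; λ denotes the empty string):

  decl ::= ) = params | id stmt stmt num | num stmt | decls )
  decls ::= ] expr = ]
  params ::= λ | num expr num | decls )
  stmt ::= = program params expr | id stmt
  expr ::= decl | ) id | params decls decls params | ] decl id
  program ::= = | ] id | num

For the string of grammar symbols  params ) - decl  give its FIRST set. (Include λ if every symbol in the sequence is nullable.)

{ ), ], num }

Add FIRST(params)\{λ} = { ], num }; params is nullable, continue.
) is a terminal; add {)} and stop.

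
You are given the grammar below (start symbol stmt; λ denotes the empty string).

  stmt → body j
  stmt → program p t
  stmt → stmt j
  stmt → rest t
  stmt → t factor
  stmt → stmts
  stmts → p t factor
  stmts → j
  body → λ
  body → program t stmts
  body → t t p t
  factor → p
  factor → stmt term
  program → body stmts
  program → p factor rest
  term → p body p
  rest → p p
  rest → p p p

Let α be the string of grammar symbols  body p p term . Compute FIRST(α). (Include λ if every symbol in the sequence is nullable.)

Add FIRST(body)\{λ} = { j, p, t }; body is nullable, continue.
p is a terminal; add {p} and stop.

{ j, p, t }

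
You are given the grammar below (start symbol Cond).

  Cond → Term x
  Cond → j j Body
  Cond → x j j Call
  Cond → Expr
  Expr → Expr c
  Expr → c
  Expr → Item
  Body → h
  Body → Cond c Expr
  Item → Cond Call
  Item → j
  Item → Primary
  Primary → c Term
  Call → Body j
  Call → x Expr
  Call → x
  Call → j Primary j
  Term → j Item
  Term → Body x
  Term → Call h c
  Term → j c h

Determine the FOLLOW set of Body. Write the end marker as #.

In Cond → j j Body: Body is at the end, add FOLLOW(Cond) = { #, c, h, j, x }.
In Call → Body j: add FIRST(j) = { j }.
In Term → Body x: add FIRST(x) = { x }.
Union: FOLLOW(Body) = { #, c, h, j, x }.

{ #, c, h, j, x }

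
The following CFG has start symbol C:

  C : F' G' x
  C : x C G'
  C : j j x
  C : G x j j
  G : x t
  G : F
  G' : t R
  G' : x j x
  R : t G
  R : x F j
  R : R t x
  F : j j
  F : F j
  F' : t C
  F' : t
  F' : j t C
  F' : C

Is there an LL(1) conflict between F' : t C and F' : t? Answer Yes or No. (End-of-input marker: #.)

Yes

FIRST(t C) = { t } and FIRST(t) = { t }.
Both contain t, so the two alternatives are not disjoint — LL(1) conflict.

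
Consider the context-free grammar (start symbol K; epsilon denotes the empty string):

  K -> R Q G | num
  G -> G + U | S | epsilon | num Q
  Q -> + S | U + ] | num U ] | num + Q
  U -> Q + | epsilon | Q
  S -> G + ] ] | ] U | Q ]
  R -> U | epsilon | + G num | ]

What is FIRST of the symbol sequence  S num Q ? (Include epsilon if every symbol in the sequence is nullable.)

{ +, ], num }

Add FIRST(S) = { +, ], num }; S is not nullable, stop.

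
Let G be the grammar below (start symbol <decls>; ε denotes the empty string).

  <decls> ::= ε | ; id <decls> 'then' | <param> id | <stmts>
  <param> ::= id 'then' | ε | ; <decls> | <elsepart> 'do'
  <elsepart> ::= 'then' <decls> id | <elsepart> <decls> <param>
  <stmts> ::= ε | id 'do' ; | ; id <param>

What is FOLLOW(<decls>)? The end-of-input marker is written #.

{ #, 'do', 'then', ;, id }

<decls> is the start symbol, so # ∈ FOLLOW(<decls>).
In <decls> ::= ; id <decls> 'then': add FIRST('then') = { 'then' }.
In <param> ::= ; <decls>: <decls> is at the end, add FOLLOW(<param>) = { #, 'do', 'then', ;, id }.
In <elsepart> ::= 'then' <decls> id: add FIRST(id) = { id }.
In <elsepart> ::= <elsepart> <decls> <param>: add FIRST(<param>)\{ε} = { 'then', ;, id }.
  Since <param> is nullable, also add FOLLOW(<elsepart>) = { 'do', 'then', ;, id }.
Union: FOLLOW(<decls>) = { #, 'do', 'then', ;, id }.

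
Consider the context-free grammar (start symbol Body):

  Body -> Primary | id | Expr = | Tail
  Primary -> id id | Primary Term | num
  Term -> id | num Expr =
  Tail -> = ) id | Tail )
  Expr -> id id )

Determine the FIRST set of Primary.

Primary -> id id contributes {id}.
From Primary -> Primary Term: add FIRST(Primary) = { id, num }.
Primary -> num contributes {num}.
Union: FIRST(Primary) = { id, num }.

{ id, num }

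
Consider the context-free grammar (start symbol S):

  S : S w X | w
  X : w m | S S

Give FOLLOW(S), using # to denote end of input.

S is the start symbol, so # ∈ FOLLOW(S).
In S : S w X: add FIRST(w X) = { w }.
In X : S S: add FIRST(S) = { w }.
In X : S S: S is at the end, add FOLLOW(X) = { #, w }.
Union: FOLLOW(S) = { #, w }.

{ #, w }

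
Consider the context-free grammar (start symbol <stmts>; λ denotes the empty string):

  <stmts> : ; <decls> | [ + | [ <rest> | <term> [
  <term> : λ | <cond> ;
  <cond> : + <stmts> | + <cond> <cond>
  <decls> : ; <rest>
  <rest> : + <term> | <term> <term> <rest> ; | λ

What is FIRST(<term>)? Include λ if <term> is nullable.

<term> : λ contributes λ.
From <term> : <cond> ;: add FIRST(<cond>) = { + }.
Union: FIRST(<term>) = { +, λ }.

{ +, λ }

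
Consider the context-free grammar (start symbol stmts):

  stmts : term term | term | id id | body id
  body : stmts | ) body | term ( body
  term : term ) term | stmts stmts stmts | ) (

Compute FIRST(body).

From body : stmts: add FIRST(stmts) = { ), id }.
body : ) body contributes {)}.
From body : term ( body: add FIRST(term) = { ), id }.
Union: FIRST(body) = { ), id }.

{ ), id }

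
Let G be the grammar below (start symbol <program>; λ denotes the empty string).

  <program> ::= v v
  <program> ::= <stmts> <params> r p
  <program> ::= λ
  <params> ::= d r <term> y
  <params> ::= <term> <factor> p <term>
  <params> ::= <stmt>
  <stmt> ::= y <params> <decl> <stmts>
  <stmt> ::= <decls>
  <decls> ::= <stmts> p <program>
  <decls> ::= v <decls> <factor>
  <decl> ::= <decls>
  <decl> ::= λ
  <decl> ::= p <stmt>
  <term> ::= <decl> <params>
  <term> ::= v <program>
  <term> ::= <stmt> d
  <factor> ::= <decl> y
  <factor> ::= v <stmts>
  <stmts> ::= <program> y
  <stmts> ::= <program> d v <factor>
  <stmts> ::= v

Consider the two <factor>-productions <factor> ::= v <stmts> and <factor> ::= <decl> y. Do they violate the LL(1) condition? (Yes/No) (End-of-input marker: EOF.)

FIRST(v <stmts>) = { v } and FIRST(<decl> y) = { d, p, v, y }.
Both contain v, so the two alternatives are not disjoint — LL(1) conflict.

Yes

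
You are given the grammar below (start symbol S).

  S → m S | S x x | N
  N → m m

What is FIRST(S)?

{ m }

S → m S contributes {m}.
From S → S x x: add FIRST(S) = { m }.
From S → N: add FIRST(N) = { m }.
Union: FIRST(S) = { m }.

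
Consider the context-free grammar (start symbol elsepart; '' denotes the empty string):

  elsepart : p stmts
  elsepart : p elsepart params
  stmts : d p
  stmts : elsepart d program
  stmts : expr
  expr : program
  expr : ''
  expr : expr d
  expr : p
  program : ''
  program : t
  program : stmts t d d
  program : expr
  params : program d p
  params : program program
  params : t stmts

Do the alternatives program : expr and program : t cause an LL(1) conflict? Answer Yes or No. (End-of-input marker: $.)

FIRST(expr) = { d, p, t, '' } and FIRST(t) = { t }.
Both contain t, so the two alternatives are not disjoint — LL(1) conflict.

Yes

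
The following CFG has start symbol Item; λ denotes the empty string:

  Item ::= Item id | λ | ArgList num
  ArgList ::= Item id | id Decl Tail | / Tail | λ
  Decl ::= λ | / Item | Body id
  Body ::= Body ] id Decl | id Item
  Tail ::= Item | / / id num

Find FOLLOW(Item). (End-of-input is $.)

Item is the start symbol, so $ ∈ FOLLOW(Item).
In Item ::= Item id: add FIRST(id) = { id }.
In ArgList ::= Item id: add FIRST(id) = { id }.
In Decl ::= / Item: Item is at the end, add FOLLOW(Decl) = { /, ], id, num }.
In Body ::= id Item: Item is at the end, add FOLLOW(Body) = { ], id }.
In Tail ::= Item: Item is at the end, add FOLLOW(Tail) = { num }.
Union: FOLLOW(Item) = { $, /, ], id, num }.

{ $, /, ], id, num }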